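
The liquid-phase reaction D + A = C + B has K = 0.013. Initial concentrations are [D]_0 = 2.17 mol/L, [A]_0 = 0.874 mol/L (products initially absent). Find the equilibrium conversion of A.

Let X = conversion of A; extent ξ = 0.874·X mol/L.
Concentrations: [D] = 2.17 − 0.874X; [A] = 0.874 − 0.874X; [C] = 0.874X; [B] = 0.874X.
K = [C] [B] / ([D] [A]).
Solving K = 0.013 for X ∈ (0,1): X = 0.159.

X = 0.159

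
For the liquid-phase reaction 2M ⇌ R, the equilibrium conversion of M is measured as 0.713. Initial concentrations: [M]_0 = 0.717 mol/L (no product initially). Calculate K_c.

Let X = conversion of M.
Concentrations: [M] = 0.717 − 0.717X; [R] = 0.358X.
At X = 0.713: [M] = 0.206, [R] = 0.256.
K_c = [R] / ([M]^2) = 6.04 L/mol.

K_c = 6.04 L/mol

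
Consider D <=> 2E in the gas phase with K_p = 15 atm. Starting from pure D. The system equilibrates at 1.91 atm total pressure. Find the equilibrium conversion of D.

X = 0.814

Let X = conversion of D (basis 1 mol D); extent of reaction ξ = X.
Moles: n_D = 1 − X; n_E = 2X.
Total moles n_T = 1 + X.
With p_i = (n_i/n_T)P, K_p = p_E^2 / (p_D).
Substituting and setting equal to 15 atm gives a polynomial in X; the root in (0,1) is X = 0.814.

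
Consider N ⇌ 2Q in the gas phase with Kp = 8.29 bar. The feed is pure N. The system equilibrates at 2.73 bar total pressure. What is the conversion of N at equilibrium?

X = 0.657

Let X = conversion of N (basis 1 mol N); extent of reaction ξ = X.
Mole table: n_N = 1 − X; n_Q = 2X.
Total moles n_T = 1 + X.
Mole fractions y_i = n_i/n_T; Kp = p_Q^2 / (p_N) with p_i = y_i·P.
Setting this equal to 8.29 bar and taking the physical root (0 < X < 1) gives X = 0.657.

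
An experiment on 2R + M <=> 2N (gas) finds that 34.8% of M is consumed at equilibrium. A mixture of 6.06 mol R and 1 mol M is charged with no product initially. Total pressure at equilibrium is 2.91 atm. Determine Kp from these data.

Basis: 1 mol M initially; let X = conversion of M. Extent ξ = X.
Moles: n_R = 6.06 − 2X; n_M = 1 − X; n_N = 2X.
n_T = Σnᵢ = 7.06 − X.
At X = 0.348: n_R = 5.36, n_M = 0.652, n_N = 0.696, n_T = 6.71.
p_i = (n_i/n_T)·P. Kp = p_N^2 / (p_R^2 p_M) = 0.0596 atm^-1.

Kp = 0.0596 atm^-1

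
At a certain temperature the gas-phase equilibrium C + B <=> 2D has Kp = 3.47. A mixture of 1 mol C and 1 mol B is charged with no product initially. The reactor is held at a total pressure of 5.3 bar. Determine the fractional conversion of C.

Basis: 1 mol C initially; let X = conversion of C. Extent ξ = X.
Moles: n_C = 1 − X; n_B = 1 − X; n_D = 2X.
n_T stays at 2 (no change in mole number).
Mole fractions y_i = n_i/n_T; Kp = p_D^2 / (p_C p_B) with p_i = y_i·P.
This yields a degree-2 equation in X; solving on (0,1), X = 0.482.

X = 0.482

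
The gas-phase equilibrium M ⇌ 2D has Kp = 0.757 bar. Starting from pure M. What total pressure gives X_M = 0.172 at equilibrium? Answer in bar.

Let X = conversion of M (basis 1 mol M); extent of reaction ξ = X.
At extent ξ: n_M = 1 − X; n_D = 2X.
Total moles n_T = 1 + X.
Kp = p_D^2 / (p_M) with p_i = (n_i/n_T)·P.
At X = 0.172: the mole-fraction product g(X) = Π y_i^ν_i = 0.1219. Since Kp = g(X)·P^{1}, P = (Kp/g)^(1/1) = (0.757/0.1219)^(1/1) = 6.21 bar.

P = 6.21 bar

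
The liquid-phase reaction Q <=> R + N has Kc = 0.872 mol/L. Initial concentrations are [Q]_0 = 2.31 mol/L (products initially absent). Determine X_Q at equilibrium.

Let X = conversion of Q; extent ξ = 2.31·X mol/L.
Concentrations: [Q] = 2.31 − 2.31X; [R] = 2.31X; [N] = 2.31X.
Kc = [R] [N] / ([Q]).
Setting equal to 0.872 and solving for X on (0,1) gives X = 0.454.

X = 0.454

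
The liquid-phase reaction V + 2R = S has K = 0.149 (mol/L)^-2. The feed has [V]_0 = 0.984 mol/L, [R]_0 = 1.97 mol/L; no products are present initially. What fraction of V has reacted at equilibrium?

Let X = conversion of V; extent ξ = 0.984·X mol/L.
Concentrations: [V] = 0.984 − 0.984X; [R] = 1.97 − 1.97X; [S] = 0.984X.
K = [S] / ([V] [R]^2).
Equating to 0.149 (mol/L)^-2: the physical root is X = 0.247.

X = 0.247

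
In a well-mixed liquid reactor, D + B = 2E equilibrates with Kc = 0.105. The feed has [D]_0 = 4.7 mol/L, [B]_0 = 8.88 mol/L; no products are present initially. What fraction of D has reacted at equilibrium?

X = 0.190

Let X = conversion of D; extent ξ = 4.7·X mol/L.
Concentrations: [D] = 4.7 − 4.7X; [B] = 8.88 − 4.7X; [E] = 9.4X.
Kc = [E]^2 / ([D] [B]).
Equating to 0.105: the physical root is X = 0.190.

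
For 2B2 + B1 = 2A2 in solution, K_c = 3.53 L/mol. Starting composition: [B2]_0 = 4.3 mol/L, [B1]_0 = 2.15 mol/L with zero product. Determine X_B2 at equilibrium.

Let X = conversion of B2; extent ξ = 4.3X/2 mol/L.
Concentrations: [B2] = 4.3 − 4.3X; [B1] = 2.15 − 2.15X; [A2] = 4.3X.
K_c = [A2]^2 / ([B2]^2 [B1]).
This equals 3.53 at X = 0.627 (the root in 0 < X < 1).

X = 0.627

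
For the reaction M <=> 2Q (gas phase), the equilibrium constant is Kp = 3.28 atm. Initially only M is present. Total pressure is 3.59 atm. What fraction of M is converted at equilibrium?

Take 1 mol M as basis and let X be its fractional conversion, so ξ = X.
Moles: n_M = 1 − X; n_Q = 2X.
Summing: n_T = 1 + X.
y_i = n_i/n_T, p_i = y_i·P. Kp = p_Q^2 / (p_M).
Setting this equal to 3.28 atm and taking the physical root (0 < X < 1) gives X = 0.431.

X = 0.431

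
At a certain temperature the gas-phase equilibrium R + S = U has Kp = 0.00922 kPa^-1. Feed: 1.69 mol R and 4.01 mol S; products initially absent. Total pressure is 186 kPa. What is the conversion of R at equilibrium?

X = 0.527

Basis: 1.69 mol R initially; let X = conversion of R. Extent ξ = 1.69X.
Species balance: n_R = 1.69 − 1.69X; n_S = 4.01 − 1.69X; n_U = 1.69X.
n_T = Σnᵢ = 5.7 − 1.69X.
y_i = n_i/n_T, p_i = y_i·P. Kp = p_U / (p_R p_S).
Substituting and setting equal to 0.00922 kPa^-1 gives a polynomial in X; the root in (0,1) is X = 0.527.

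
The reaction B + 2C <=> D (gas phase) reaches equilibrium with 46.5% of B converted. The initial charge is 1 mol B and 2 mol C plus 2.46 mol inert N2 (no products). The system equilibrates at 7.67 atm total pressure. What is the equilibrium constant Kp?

Take 1 mol B as basis and let X be its fractional conversion, so ξ = X.
Moles: n_B = 1 − X; n_C = 2 − 2X; n_D = X; n_I = 2.46 (inert).
Summing: n_T = 5.46 − 2X.
At X = 0.465: n_B = 0.535, n_C = 1.07, n_D = 0.465, n_T = 4.53.
p_i = (n_i/n_T)·P. Kp = p_D / (p_B p_C^2) = 0.265 atm^-2.

Kp = 0.265 atm^-2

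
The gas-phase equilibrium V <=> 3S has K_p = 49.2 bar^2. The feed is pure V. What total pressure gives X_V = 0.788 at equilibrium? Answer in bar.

Take 1 mol V as basis and let X be its fractional conversion, so ξ = X.
Moles: n_V = 1 − X; n_S = 3X.
n_T = Σnᵢ = 1 + 2X.
K_p = p_S^3 / (p_V) with p_i = (n_i/n_T)·P.
At X = 0.788: the mole-fraction product g(X) = Π y_i^ν_i = 9.391. Since K_p = g(X)·P^{2}, P = (K_p/g)^(1/2) = (49.2/9.391)^(1/2) = 2.29 bar.

P = 2.29 bar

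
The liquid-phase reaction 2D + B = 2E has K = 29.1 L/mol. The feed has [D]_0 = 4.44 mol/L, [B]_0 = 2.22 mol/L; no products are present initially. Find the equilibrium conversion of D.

Let X = conversion of D; extent ξ = 4.44X/2 mol/L.
Concentrations: [D] = 4.44 − 4.44X; [B] = 2.22 − 2.22X; [E] = 4.44X.
K = [E]^2 / ([D]^2 [B]).
Setting equal to 29.1 and solving for X on (0,1) gives X = 0.787.

X = 0.787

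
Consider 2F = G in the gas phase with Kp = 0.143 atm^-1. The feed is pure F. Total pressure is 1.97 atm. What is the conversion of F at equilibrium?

Take 1 mol F as basis and let X be its fractional conversion, so ξ = 0.5X.
Species balance: n_F = 1 − X; n_G = 0.5X.
Total moles n_T = 1 − 0.5X.
y_i = n_i/n_T, p_i = y_i·P. Kp = p_G / (p_F^2).
Setting this equal to 0.143 atm^-1 and taking the physical root (0 < X < 1) gives X = 0.314.

X = 0.314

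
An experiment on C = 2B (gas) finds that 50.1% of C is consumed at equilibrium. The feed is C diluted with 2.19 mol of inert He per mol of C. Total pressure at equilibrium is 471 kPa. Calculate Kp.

Let X = conversion of C (basis 1 mol C); extent of reaction ξ = X.
At extent ξ: n_C = 1 − X; n_B = 2X; n_I = 2.19 (inert).
Summing: n_T = 3.19 + X.
At X = 0.501: n_C = 0.499, n_B = 1, n_T = 3.69.
p_i = (n_i/n_T)·P. Kp = p_B^2 / (p_C) = 257 kPa.

Kp = 257 kPa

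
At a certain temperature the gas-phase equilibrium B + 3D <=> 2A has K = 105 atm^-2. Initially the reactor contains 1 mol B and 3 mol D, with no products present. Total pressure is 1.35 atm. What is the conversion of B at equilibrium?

X = 0.770

Let X = conversion of B (basis 1 mol B); extent of reaction ξ = X.
At extent ξ: n_B = 1 − X; n_D = 3 − 3X; n_A = 2X.
Summing: n_T = 4 − 2X.
Mole fractions y_i = n_i/n_T; K = p_A^2 / (p_B p_D^3) with p_i = y_i·P.
Setting this equal to 105 atm^-2 and taking the physical root (0 < X < 1) gives X = 0.770.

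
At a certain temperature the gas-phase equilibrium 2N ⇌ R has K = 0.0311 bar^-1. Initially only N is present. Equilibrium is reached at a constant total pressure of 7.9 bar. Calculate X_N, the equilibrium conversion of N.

X = 0.290

Let X = conversion of N (basis 1 mol N); extent of reaction ξ = 0.5X.
Moles: n_N = 1 − X; n_R = 0.5X.
Summing: n_T = 1 − 0.5X.
With p_i = (n_i/n_T)P, K = p_R / (p_N^2).
Equating to 0.0311 bar^-1 and solving on 0 < X < 1: X = 0.290.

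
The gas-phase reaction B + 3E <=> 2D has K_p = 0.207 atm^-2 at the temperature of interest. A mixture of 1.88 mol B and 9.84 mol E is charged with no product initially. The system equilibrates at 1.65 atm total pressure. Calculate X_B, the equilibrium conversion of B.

X = 0.420

Take 1.88 mol B as basis and let X be its fractional conversion, so ξ = 1.88X.
At extent ξ: n_B = 1.88 − 1.88X; n_E = 9.84 − 5.64X; n_D = 3.76X.
Summing: n_T = 11.7 − 3.76X.
With p_i = (n_i/n_T)P, K_p = p_D^2 / (p_B p_E^3).
Substituting and setting equal to 0.207 atm^-2 gives a polynomial in X; the root in (0,1) is X = 0.420.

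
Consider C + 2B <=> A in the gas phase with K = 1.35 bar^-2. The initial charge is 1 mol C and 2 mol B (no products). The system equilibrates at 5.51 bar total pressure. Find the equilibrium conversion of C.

X = 0.786

Take 1 mol C as basis and let X be its fractional conversion, so ξ = X.
Mole table: n_C = 1 − X; n_B = 2 − 2X; n_A = X.
Total moles n_T = 3 − 2X.
y_i = n_i/n_T, p_i = y_i·P. K = p_A / (p_C p_B^2).
Equating to 1.35 bar^-2 and solving on 0 < X < 1: X = 0.786.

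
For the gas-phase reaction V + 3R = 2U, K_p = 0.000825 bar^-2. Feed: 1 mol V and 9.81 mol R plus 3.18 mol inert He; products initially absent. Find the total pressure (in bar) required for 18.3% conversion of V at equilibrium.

P = 6.81 bar

Let X = conversion of V (basis 1 mol V); extent of reaction ξ = X.
At extent ξ: n_V = 1 − X; n_R = 9.81 − 3X; n_U = 2X; n_I = 3.18 (inert).
n_T = Σnᵢ = 14 − 2X.
K_p = p_U^2 / (p_V p_R^3) with p_i = (n_i/n_T)·P.
At X = 0.183: the mole-fraction product g(X) = Π y_i^ν_i = 0.03832. Since K_p = g(X)·P^{-2}, P = (g/K_p)^(1/2) = (0.03832/0.000825)^(1/2) = 6.81 bar.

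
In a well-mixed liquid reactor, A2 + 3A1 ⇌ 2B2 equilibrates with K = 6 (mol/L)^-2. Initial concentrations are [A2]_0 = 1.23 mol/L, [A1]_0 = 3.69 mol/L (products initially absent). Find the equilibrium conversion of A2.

Let X = conversion of A2; extent ξ = 1.23·X mol/L.
Concentrations: [A2] = 1.23 − 1.23X; [A1] = 3.69 − 3.69X; [B2] = 2.46X.
K = [B2]^2 / ([A2] [A1]^3).
Solving K = 6 for X ∈ (0,1): X = 0.701.

X = 0.701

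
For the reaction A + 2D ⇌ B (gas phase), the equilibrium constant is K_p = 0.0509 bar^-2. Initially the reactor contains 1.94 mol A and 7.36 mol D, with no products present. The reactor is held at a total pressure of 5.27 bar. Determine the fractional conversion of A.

X = 0.439

Basis: 1.94 mol A initially; let X = conversion of A. Extent ξ = 1.94X.
Moles: n_A = 1.94 − 1.94X; n_D = 7.36 − 3.88X; n_B = 1.94X.
n_T = Σnᵢ = 9.3 − 3.88X.
With p_i = (n_i/n_T)P, K_p = p_B / (p_A p_D^2).
Setting this equal to 0.0509 bar^-2 and taking the physical root (0 < X < 1) gives X = 0.439.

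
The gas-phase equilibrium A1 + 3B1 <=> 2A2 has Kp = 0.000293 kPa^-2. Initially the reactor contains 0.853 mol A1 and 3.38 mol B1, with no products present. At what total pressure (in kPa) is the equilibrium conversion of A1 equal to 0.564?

Take 0.853 mol A1 as basis and let X be its fractional conversion, so ξ = 0.853X.
At extent ξ: n_A1 = 0.853 − 0.853X; n_B1 = 3.38 − 2.56X; n_A2 = 1.71X.
Total moles n_T = 4.23 − 1.71X.
Kp = p_A2^2 / (p_A1 p_B1^3) with p_i = (n_i/n_T)·P.
At X = 0.564: the mole-fraction product g(X) = Π y_i^ν_i = 3.666. Since Kp = g(X)·P^{-2}, P = (g/Kp)^(1/2) = (3.666/0.000293)^(1/2) = 112 kPa.

P = 112 kPa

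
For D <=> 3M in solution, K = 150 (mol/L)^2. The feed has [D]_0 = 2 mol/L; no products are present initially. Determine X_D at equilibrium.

X = 0.725

Let X = conversion of D; extent ξ = 2·X mol/L.
Concentrations: [D] = 2 − 2X; [M] = 6X.
K = [M]^3 / ([D]).
Solving K = 150 for X ∈ (0,1): X = 0.725.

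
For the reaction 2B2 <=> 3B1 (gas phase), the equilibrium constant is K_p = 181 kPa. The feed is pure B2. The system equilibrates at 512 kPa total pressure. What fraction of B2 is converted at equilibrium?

Take 1 mol B2 as basis and let X be its fractional conversion, so ξ = 0.5X.
Mole table: n_B2 = 1 − X; n_B1 = 1.5X.
Summing: n_T = 1 + 0.5X.
With p_i = (n_i/n_T)P, K_p = p_B1^3 / (p_B2^2).
This yields a degree-3 equation in X; solving on (0,1), X = 0.367.

X = 0.367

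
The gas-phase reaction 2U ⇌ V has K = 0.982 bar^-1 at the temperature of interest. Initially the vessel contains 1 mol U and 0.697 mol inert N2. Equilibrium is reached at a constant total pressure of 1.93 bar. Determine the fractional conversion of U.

Let X = conversion of U (basis 1 mol U); extent of reaction ξ = 0.5X.
At extent ξ: n_U = 1 − X; n_V = 0.5X; n_I = 0.697 (inert).
Summing: n_T = 1.7 − 0.5X.
With p_i = (n_i/n_T)P, K = p_V / (p_U^2).
Equating to 0.982 bar^-1 and solving on 0 < X < 1: X = 0.547.

X = 0.547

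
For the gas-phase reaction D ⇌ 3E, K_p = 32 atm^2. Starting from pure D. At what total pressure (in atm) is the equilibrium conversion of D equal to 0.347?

P = 7.29 atm

Let X = conversion of D (basis 1 mol D); extent of reaction ξ = X.
Moles: n_D = 1 − X; n_E = 3X.
Total moles n_T = 1 + 2X.
K_p = p_E^3 / (p_D) with p_i = (n_i/n_T)·P.
At X = 0.347: the mole-fraction product g(X) = Π y_i^ν_i = 0.602. Since K_p = g(X)·P^{2}, P = (K_p/g)^(1/2) = (32/0.602)^(1/2) = 7.29 atm.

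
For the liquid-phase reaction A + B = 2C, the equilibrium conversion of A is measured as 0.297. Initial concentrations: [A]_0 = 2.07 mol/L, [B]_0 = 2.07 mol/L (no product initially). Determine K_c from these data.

Let X = conversion of A.
Concentrations: [A] = 2.07 − 2.07X; [B] = 2.07 − 2.07X; [C] = 4.14X.
At X = 0.297: [A] = 1.46, [B] = 1.46, [C] = 1.23.
K_c = [C]^2 / ([A] [B]) = 0.714.

K_c = 0.714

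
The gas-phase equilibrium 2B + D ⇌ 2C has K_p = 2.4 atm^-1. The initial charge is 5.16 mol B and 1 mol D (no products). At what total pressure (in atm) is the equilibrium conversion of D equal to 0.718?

P = 1.2 atm

Basis: 1 mol D initially; let X = conversion of D. Extent ξ = X.
Species balance: n_B = 5.16 − 2X; n_D = 1 − X; n_C = 2X.
Total moles n_T = 6.16 − X.
K_p = p_C^2 / (p_B^2 p_D) with p_i = (n_i/n_T)·P.
At X = 0.718: the mole-fraction product g(X) = Π y_i^ν_i = 2.869. Since K_p = g(X)·P^{-1}, P = (g/K_p)^(1/1) = (2.869/2.4)^(1/1) = 1.2 atm.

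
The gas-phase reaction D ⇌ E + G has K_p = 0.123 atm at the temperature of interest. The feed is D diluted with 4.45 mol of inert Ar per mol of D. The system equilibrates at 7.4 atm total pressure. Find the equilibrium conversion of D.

Take 1 mol D as basis and let X be its fractional conversion, so ξ = X.
Mole table: n_D = 1 − X; n_E = X; n_G = X; n_I = 4.45 (inert).
Summing: n_T = 5.45 + X.
With p_i = (n_i/n_T)P, K_p = p_E p_G / (p_D).
Substituting and setting equal to 0.123 atm gives a polynomial in X; the root in (0,1) is X = 0.264.

X = 0.264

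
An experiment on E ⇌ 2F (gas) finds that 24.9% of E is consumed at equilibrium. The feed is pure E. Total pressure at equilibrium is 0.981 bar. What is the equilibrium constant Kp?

Let X = conversion of E (basis 1 mol E); extent of reaction ξ = X.
Mole table: n_E = 1 − X; n_F = 2X.
Summing: n_T = 1 + X.
At X = 0.249: n_E = 0.751, n_F = 0.498, n_T = 1.25.
p_i = (n_i/n_T)·P. Kp = p_F^2 / (p_E) = 0.259 bar.

Kp = 0.259 bar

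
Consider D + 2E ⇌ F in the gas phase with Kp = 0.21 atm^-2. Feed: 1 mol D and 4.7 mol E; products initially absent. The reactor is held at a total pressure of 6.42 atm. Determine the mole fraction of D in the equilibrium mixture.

y_D = 0.042

Let X = conversion of D (basis 1 mol D); extent of reaction ξ = X.
Moles: n_D = 1 − X; n_E = 4.7 − 2X; n_F = X.
n_T = Σnᵢ = 5.7 − 2X.
y_i = n_i/n_T, p_i = y_i·P. Kp = p_F / (p_D p_E^2).
Setting this equal to 0.21 atm^-2 and taking the physical root (0 < X < 1) gives X = 0.831.
Then n_D = 0.169, n_T = 4.04, so y_D = 0.042.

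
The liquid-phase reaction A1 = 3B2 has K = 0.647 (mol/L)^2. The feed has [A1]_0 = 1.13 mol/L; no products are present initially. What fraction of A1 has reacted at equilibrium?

X = 0.242

Let X = conversion of A1; extent ξ = 1.13·X mol/L.
Concentrations: [A1] = 1.13 − 1.13X; [B2] = 3.39X.
K = [B2]^3 / ([A1]).
Setting equal to 0.647 and solving for X on (0,1) gives X = 0.242.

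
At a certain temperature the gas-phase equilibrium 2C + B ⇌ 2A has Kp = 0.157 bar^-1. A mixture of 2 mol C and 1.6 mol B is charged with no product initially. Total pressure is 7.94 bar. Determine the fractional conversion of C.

Take 2 mol C as basis and let X be its fractional conversion, so ξ = X.
Moles: n_C = 2 − 2X; n_B = 1.6 − X; n_A = 2X.
Summing: n_T = 3.6 − X.
Mole fractions y_i = n_i/n_T; Kp = p_A^2 / (p_C^2 p_B) with p_i = y_i·P.
Setting this equal to 0.157 bar^-1 and taking the physical root (0 < X < 1) gives X = 0.406.

X = 0.406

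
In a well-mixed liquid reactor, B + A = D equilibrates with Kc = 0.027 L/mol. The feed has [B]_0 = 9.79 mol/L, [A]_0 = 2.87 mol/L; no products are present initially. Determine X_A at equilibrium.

Let X = conversion of A; extent ξ = 2.87·X mol/L.
Concentrations: [B] = 9.79 − 2.87X; [A] = 2.87 − 2.87X; [D] = 2.87X.
Kc = [D] / ([B] [A]).
This equals 0.027 at X = 0.199 (the root in 0 < X < 1).

X = 0.199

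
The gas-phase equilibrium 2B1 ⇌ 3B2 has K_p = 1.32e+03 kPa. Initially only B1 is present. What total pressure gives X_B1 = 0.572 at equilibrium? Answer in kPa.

Take 1 mol B1 as basis and let X be its fractional conversion, so ξ = 0.5X.
At extent ξ: n_B1 = 1 − X; n_B2 = 1.5X.
Summing: n_T = 1 + 0.5X.
K_p = p_B2^3 / (p_B1^2) with p_i = (n_i/n_T)·P.
At X = 0.572: the mole-fraction product g(X) = Π y_i^ν_i = 2.681. Since K_p = g(X)·P^{1}, P = (K_p/g)^(1/1) = (1.32e+03/2.681)^(1/1) = 492 kPa.

P = 492 kPa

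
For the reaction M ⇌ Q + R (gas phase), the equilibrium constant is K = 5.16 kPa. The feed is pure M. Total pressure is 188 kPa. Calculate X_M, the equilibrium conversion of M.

X = 0.163

Basis: 1 mol M initially; let X = conversion of M. Extent ξ = X.
Mole table: n_M = 1 − X; n_Q = X; n_R = X.
n_T = Σnᵢ = 1 + X.
Mole fractions y_i = n_i/n_T; K = p_Q p_R / (p_M) with p_i = y_i·P.
Setting this equal to 5.16 kPa and taking the physical root (0 < X < 1) gives X = 0.163.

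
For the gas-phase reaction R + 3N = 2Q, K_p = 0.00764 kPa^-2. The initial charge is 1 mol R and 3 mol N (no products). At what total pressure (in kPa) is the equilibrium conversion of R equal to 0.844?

P = 353 kPa

Basis: 1 mol R initially; let X = conversion of R. Extent ξ = X.
Moles: n_R = 1 − X; n_N = 3 − 3X; n_Q = 2X.
Total moles n_T = 4 − 2X.
K_p = p_Q^2 / (p_R p_N^3) with p_i = (n_i/n_T)·P.
At X = 0.844: the mole-fraction product g(X) = Π y_i^ν_i = 952.5. Since K_p = g(X)·P^{-2}, P = (g/K_p)^(1/2) = (952.5/0.00764)^(1/2) = 353 kPa.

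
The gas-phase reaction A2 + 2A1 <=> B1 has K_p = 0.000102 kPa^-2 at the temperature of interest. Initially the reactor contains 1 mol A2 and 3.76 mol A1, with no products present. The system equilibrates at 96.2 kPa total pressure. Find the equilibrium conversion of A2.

Take 1 mol A2 as basis and let X be its fractional conversion, so ξ = X.
At extent ξ: n_A2 = 1 − X; n_A1 = 3.76 − 2X; n_B1 = X.
n_T = Σnᵢ = 4.76 − 2X.
y_i = n_i/n_T, p_i = y_i·P. K_p = p_B1 / (p_A2 p_A1^2).
Setting this equal to 0.000102 kPa^-2 and taking the physical root (0 < X < 1) gives X = 0.349.

X = 0.349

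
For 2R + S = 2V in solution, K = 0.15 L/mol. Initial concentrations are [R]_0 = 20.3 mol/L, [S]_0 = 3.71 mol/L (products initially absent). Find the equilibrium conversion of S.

Let X = conversion of S; extent ξ = 3.71·X mol/L.
Concentrations: [R] = 20.3 − 7.42X; [S] = 3.71 − 3.71X; [V] = 7.42X.
K = [V]^2 / ([R]^2 [S]).
This equals 0.15 at X = 0.747 (the root in 0 < X < 1).

X = 0.747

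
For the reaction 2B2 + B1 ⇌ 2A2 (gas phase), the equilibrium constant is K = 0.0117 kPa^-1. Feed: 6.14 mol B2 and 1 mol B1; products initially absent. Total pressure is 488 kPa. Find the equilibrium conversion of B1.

Let X = conversion of B1 (basis 1 mol B1); extent of reaction ξ = X.
Mole table: n_B2 = 6.14 − 2X; n_B1 = 1 − X; n_A2 = 2X.
n_T = Σnᵢ = 7.14 − X.
y_i = n_i/n_T, p_i = y_i·P. K = p_A2^2 / (p_B2^2 p_B1).
This yields a degree-3 equation in X; solving on (0,1), X = 0.842.

X = 0.842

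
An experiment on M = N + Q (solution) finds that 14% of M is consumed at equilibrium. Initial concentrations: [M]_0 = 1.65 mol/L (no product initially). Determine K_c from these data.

Let X = conversion of M.
Concentrations: [M] = 1.65 − 1.65X; [N] = 1.65X; [Q] = 1.65X.
At X = 0.14: [M] = 1.42, [N] = 0.231, [Q] = 0.231.
K_c = [N] [Q] / ([M]) = 0.0376 mol/L.

K_c = 0.0376 mol/L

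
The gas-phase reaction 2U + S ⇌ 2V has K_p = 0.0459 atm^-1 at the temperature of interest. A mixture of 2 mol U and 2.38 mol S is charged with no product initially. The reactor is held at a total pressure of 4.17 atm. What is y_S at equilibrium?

y_S = 0.517

Basis: 2 mol U initially; let X = conversion of U. Extent ξ = X.
At extent ξ: n_U = 2 − 2X; n_S = 2.38 − X; n_V = 2X.
Summing: n_T = 4.38 − X.
y_i = n_i/n_T, p_i = y_i·P. K_p = p_V^2 / (p_U^2 p_S).
Substituting and setting equal to 0.0459 atm^-1 gives a polynomial in X; the root in (0,1) is X = 0.239.
Then n_S = 2.14, n_T = 4.14, so y_S = 0.517.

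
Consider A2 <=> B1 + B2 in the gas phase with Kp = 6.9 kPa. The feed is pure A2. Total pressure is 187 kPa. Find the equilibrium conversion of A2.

X = 0.189

Let X = conversion of A2 (basis 1 mol A2); extent of reaction ξ = X.
Moles: n_A2 = 1 − X; n_B1 = X; n_B2 = X.
Summing: n_T = 1 + X.
With p_i = (n_i/n_T)P, Kp = p_B1 p_B2 / (p_A2).
Setting this equal to 6.9 kPa and taking the physical root (0 < X < 1) gives X = 0.189.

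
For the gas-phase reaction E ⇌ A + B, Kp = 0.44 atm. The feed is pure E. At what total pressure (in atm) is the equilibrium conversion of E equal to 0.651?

Take 1 mol E as basis and let X be its fractional conversion, so ξ = X.
Moles: n_E = 1 − X; n_A = X; n_B = X.
Summing: n_T = 1 + X.
Kp = p_A p_B / (p_E) with p_i = (n_i/n_T)·P.
At X = 0.651: the mole-fraction product g(X) = Π y_i^ν_i = 0.7355. Since Kp = g(X)·P^{1}, P = (Kp/g)^(1/1) = (0.44/0.7355)^(1/1) = 0.598 atm.

P = 0.598 atm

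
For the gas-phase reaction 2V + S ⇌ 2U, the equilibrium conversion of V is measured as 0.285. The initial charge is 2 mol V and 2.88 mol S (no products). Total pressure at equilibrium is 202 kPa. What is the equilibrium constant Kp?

Take 2 mol V as basis and let X be its fractional conversion, so ξ = X.
At extent ξ: n_V = 2 − 2X; n_S = 2.88 − X; n_U = 2X.
Summing: n_T = 4.88 − X.
At X = 0.285: n_V = 1.43, n_S = 2.59, n_U = 0.57, n_T = 4.59.
p_i = (n_i/n_T)·P. Kp = p_U^2 / (p_V^2 p_S) = 0.00139 kPa^-1.

Kp = 0.00139 kPa^-1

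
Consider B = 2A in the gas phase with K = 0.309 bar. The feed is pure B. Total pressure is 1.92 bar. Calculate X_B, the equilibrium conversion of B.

Take 1 mol B as basis and let X be its fractional conversion, so ξ = X.
Mole table: n_B = 1 − X; n_A = 2X.
n_T = Σnᵢ = 1 + X.
y_i = n_i/n_T, p_i = y_i·P. K = p_A^2 / (p_B).
Substituting and setting equal to 0.309 bar gives a polynomial in X; the root in (0,1) is X = 0.197.

X = 0.197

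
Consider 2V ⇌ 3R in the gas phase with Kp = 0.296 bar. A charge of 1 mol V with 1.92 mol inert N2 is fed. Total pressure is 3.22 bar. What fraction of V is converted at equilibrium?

X = 0.334

Take 1 mol V as basis and let X be its fractional conversion, so ξ = 0.5X.
Moles: n_V = 1 − X; n_R = 1.5X; n_I = 1.92 (inert).
Total moles n_T = 2.92 + 0.5X.
With p_i = (n_i/n_T)P, Kp = p_R^3 / (p_V^2).
Equating to 0.296 bar and solving on 0 < X < 1: X = 0.334.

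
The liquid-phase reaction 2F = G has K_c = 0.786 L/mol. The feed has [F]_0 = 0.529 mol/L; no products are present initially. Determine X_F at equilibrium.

X = 0.351

Let X = conversion of F; extent ξ = 0.529X/2 mol/L.
Concentrations: [F] = 0.529 − 0.529X; [G] = 0.265X.
K_c = [G] / ([F]^2).
This equals 0.786 at X = 0.351 (the root in 0 < X < 1).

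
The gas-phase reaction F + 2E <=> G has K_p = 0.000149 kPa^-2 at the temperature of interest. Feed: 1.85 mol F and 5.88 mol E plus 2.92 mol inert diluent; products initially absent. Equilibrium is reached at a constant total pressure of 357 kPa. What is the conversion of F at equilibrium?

Basis: 1.85 mol F initially; let X = conversion of F. Extent ξ = 1.85X.
Moles: n_F = 1.85 − 1.85X; n_E = 5.88 − 3.7X; n_G = 1.85X; n_I = 2.92 (inert).
Total moles n_T = 10.7 − 3.7X.
y_i = n_i/n_T, p_i = y_i·P. K_p = p_G / (p_F p_E^2).
Equating to 0.000149 kPa^-2 and solving on 0 < X < 1: X = 0.748.

X = 0.748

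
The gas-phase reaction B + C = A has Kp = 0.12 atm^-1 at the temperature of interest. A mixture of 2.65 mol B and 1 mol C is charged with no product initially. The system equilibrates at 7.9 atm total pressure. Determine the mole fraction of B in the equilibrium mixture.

y_B = 0.693

Let X = conversion of C (basis 1 mol C); extent of reaction ξ = X.
Species balance: n_B = 2.65 − X; n_C = 1 − X; n_A = X.
Summing: n_T = 3.65 − X.
y_i = n_i/n_T, p_i = y_i·P. Kp = p_A / (p_B p_C).
Setting this equal to 0.12 atm^-1 and taking the physical root (0 < X < 1) gives X = 0.396.
Then n_B = 2.25, n_T = 3.25, so y_B = 0.693.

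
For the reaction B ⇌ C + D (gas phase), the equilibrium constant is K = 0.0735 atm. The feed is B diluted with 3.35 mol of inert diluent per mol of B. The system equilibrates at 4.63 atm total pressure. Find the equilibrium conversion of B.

Basis: 1 mol B initially; let X = conversion of B. Extent ξ = X.
At extent ξ: n_B = 1 − X; n_C = X; n_D = X; n_I = 3.35 (inert).
Summing: n_T = 4.35 + X.
Mole fractions y_i = n_i/n_T; K = p_C p_D / (p_B) with p_i = y_i·P.
Setting this equal to 0.0735 atm and taking the physical root (0 < X < 1) gives X = 0.236.

X = 0.236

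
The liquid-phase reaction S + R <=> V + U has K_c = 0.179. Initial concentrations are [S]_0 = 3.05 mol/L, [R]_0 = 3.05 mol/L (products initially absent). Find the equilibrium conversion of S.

X = 0.297

Let X = conversion of S; extent ξ = 3.05·X mol/L.
Concentrations: [S] = 3.05 − 3.05X; [R] = 3.05 − 3.05X; [V] = 3.05X; [U] = 3.05X.
K_c = [V] [U] / ([S] [R]).
Equating to 0.179: the physical root is X = 0.297.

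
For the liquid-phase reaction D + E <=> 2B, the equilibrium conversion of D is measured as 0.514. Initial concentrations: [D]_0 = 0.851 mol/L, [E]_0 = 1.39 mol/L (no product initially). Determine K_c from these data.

K_c = 1.94

Let X = conversion of D.
Concentrations: [D] = 0.851 − 0.851X; [E] = 1.39 − 0.851X; [B] = 1.7X.
At X = 0.514: [D] = 0.414, [E] = 0.953, [B] = 0.875.
K_c = [B]^2 / ([D] [E]) = 1.94.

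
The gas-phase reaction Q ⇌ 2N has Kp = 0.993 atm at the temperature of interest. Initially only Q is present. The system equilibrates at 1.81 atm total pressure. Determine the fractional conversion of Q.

Let X = conversion of Q (basis 1 mol Q); extent of reaction ξ = X.
At extent ξ: n_Q = 1 − X; n_N = 2X.
Total moles n_T = 1 + X.
Mole fractions y_i = n_i/n_T; Kp = p_N^2 / (p_Q) with p_i = y_i·P.
Setting this equal to 0.993 atm and taking the physical root (0 < X < 1) gives X = 0.347.

X = 0.347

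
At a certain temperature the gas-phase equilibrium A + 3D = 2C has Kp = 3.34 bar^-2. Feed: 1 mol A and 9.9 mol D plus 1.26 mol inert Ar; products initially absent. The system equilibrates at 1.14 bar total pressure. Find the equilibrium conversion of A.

Let X = conversion of A (basis 1 mol A); extent of reaction ξ = X.
At extent ξ: n_A = 1 − X; n_D = 9.9 − 3X; n_C = 2X; n_I = 1.26 (inert).
Summing: n_T = 12.2 − 2X.
Mole fractions y_i = n_i/n_T; Kp = p_C^2 / (p_A p_D^3) with p_i = y_i·P.
Equating to 3.34 bar^-2 and solving on 0 < X < 1: X = 0.829.

X = 0.829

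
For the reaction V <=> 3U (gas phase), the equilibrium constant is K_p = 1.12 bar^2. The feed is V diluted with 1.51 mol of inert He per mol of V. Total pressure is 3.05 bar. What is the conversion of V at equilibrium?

Let X = conversion of V (basis 1 mol V); extent of reaction ξ = X.
Moles: n_V = 1 − X; n_U = 3X; n_I = 1.51 (inert).
Total moles n_T = 2.51 + 2X.
Mole fractions y_i = n_i/n_T; K_p = p_U^3 / (p_V) with p_i = y_i·P.
This yields a degree-3 equation in X; solving on (0,1), X = 0.311.

X = 0.311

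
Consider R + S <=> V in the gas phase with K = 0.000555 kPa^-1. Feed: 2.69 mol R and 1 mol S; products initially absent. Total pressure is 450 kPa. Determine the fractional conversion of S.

Take 1 mol S as basis and let X be its fractional conversion, so ξ = X.
At extent ξ: n_R = 2.69 − X; n_S = 1 − X; n_V = X.
Summing: n_T = 3.69 − X.
With p_i = (n_i/n_T)P, K = p_V / (p_R p_S).
This yields a degree-2 equation in X; solving on (0,1), X = 0.152.

X = 0.152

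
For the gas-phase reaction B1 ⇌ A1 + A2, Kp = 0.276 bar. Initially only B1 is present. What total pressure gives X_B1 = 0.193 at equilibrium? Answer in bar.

Basis: 1 mol B1 initially; let X = conversion of B1. Extent ξ = X.
At extent ξ: n_B1 = 1 − X; n_A1 = X; n_A2 = X.
Total moles n_T = 1 + X.
Kp = p_A1 p_A2 / (p_B1) with p_i = (n_i/n_T)·P.
At X = 0.193: the mole-fraction product g(X) = Π y_i^ν_i = 0.03869. Since Kp = g(X)·P^{1}, P = (Kp/g)^(1/1) = (0.276/0.03869)^(1/1) = 7.13 bar.

P = 7.13 bar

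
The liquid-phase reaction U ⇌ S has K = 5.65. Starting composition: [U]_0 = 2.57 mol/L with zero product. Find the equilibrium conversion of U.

Let X = conversion of U; extent ξ = 2.57·X mol/L.
Concentrations: [U] = 2.57 − 2.57X; [S] = 2.57X.
K = [S] / ([U]).
This equals 5.65 at X = 0.850 (the root in 0 < X < 1).

X = 0.850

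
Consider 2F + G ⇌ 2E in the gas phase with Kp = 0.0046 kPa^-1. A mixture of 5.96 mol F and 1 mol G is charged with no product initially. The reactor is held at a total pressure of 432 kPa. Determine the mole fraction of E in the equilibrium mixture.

Basis: 1 mol G initially; let X = conversion of G. Extent ξ = X.
At extent ξ: n_F = 5.96 − 2X; n_G = 1 − X; n_E = 2X.
n_T = Σnᵢ = 6.96 − X.
With p_i = (n_i/n_T)P, Kp = p_E^2 / (p_F^2 p_G).
Substituting and setting equal to 0.0046 kPa^-1 gives a polynomial in X; the root in (0,1) is X = 0.701.
Then n_E = 1.4, n_T = 6.26, so y_E = 0.224.

y_E = 0.224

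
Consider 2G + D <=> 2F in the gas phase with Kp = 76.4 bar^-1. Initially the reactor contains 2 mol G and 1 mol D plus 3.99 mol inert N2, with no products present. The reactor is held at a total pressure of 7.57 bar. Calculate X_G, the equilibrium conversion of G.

Take 2 mol G as basis and let X be its fractional conversion, so ξ = X.
Species balance: n_G = 2 − 2X; n_D = 1 − X; n_F = 2X; n_I = 3.99 (inert).
Summing: n_T = 6.99 − X.
y_i = n_i/n_T, p_i = y_i·P. Kp = p_F^2 / (p_G^2 p_D).
Substituting and setting equal to 76.4 bar^-1 gives a polynomial in X; the root in (0,1) is X = 0.809.

X = 0.809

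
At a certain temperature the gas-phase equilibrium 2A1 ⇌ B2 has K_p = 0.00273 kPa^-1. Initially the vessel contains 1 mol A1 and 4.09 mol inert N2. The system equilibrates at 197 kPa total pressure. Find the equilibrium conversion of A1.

X = 0.154

Let X = conversion of A1 (basis 1 mol A1); extent of reaction ξ = 0.5X.
Species balance: n_A1 = 1 − X; n_B2 = 0.5X; n_I = 4.09 (inert).
Total moles n_T = 5.09 − 0.5X.
Mole fractions y_i = n_i/n_T; K_p = p_B2 / (p_A1^2) with p_i = y_i·P.
This yields a degree-2 equation in X; solving on (0,1), X = 0.154.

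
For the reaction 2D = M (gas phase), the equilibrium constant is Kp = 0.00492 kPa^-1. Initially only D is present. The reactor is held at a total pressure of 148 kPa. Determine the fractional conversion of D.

X = 0.494

Take 1 mol D as basis and let X be its fractional conversion, so ξ = 0.5X.
Mole table: n_D = 1 − X; n_M = 0.5X.
Total moles n_T = 1 − 0.5X.
y_i = n_i/n_T, p_i = y_i·P. Kp = p_M / (p_D^2).
Equating to 0.00492 kPa^-1 and solving on 0 < X < 1: X = 0.494.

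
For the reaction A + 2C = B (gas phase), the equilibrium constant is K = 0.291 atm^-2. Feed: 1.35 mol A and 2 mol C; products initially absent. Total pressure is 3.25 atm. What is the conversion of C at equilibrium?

Take 2 mol C as basis and let X be its fractional conversion, so ξ = X.
Mole table: n_A = 1.35 − X; n_C = 2 − 2X; n_B = X.
n_T = Σnᵢ = 3.35 − 2X.
With p_i = (n_i/n_T)P, K = p_B / (p_A p_C^2).
Substituting and setting equal to 0.291 atm^-2 gives a polynomial in X; the root in (0,1) is X = 0.490.

X = 0.490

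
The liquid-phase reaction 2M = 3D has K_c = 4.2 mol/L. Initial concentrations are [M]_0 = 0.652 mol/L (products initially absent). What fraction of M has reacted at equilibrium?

X = 0.634

Let X = conversion of M; extent ξ = 0.652X/2 mol/L.
Concentrations: [M] = 0.652 − 0.652X; [D] = 0.978X.
K_c = [D]^3 / ([M]^2).
Equating to 4.2 mol/L: the physical root is X = 0.634.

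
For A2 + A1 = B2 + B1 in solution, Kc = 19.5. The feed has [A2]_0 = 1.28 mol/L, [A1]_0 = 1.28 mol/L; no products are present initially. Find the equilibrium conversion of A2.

Let X = conversion of A2; extent ξ = 1.28·X mol/L.
Concentrations: [A2] = 1.28 − 1.28X; [A1] = 1.28 − 1.28X; [B2] = 1.28X; [B1] = 1.28X.
Kc = [B2] [B1] / ([A2] [A1]).
Solving Kc = 19.5 for X ∈ (0,1): X = 0.815.

X = 0.815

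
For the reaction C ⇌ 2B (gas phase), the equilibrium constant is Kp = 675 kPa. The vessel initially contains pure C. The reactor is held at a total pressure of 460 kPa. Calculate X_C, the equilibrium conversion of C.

X = 0.518

Let X = conversion of C (basis 1 mol C); extent of reaction ξ = X.
Moles: n_C = 1 − X; n_B = 2X.
n_T = Σnᵢ = 1 + X.
With p_i = (n_i/n_T)P, Kp = p_B^2 / (p_C).
Substituting and setting equal to 675 kPa gives a polynomial in X; the root in (0,1) is X = 0.518.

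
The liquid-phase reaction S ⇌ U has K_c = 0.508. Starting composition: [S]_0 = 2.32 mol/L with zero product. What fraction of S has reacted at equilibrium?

Let X = conversion of S; extent ξ = 2.32·X mol/L.
Concentrations: [S] = 2.32 − 2.32X; [U] = 2.32X.
K_c = [U] / ([S]).
Solving K_c = 0.508 for X ∈ (0,1): X = 0.337.

X = 0.337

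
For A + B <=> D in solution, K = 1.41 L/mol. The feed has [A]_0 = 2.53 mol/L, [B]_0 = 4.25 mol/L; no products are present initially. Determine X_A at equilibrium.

X = 0.765

Let X = conversion of A; extent ξ = 2.53·X mol/L.
Concentrations: [A] = 2.53 − 2.53X; [B] = 4.25 − 2.53X; [D] = 2.53X.
K = [D] / ([A] [B]).
This equals 1.41 at X = 0.765 (the root in 0 < X < 1).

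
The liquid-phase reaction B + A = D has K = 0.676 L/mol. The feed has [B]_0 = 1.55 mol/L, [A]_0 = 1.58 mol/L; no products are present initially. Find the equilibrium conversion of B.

Let X = conversion of B; extent ξ = 1.55·X mol/L.
Concentrations: [B] = 1.55 − 1.55X; [A] = 1.58 − 1.55X; [D] = 1.55X.
K = [D] / ([B] [A]).
Solving K = 0.676 for X ∈ (0,1): X = 0.395.

X = 0.395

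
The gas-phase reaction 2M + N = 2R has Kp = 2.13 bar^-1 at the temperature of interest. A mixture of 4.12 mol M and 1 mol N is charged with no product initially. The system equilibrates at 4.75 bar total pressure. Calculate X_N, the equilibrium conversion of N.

Take 1 mol N as basis and let X be its fractional conversion, so ξ = X.
Species balance: n_M = 4.12 − 2X; n_N = 1 − X; n_R = 2X.
Summing: n_T = 5.12 − X.
Mole fractions y_i = n_i/n_T; Kp = p_R^2 / (p_M^2 p_N) with p_i = y_i·P.
Setting this equal to 2.13 bar^-1 and taking the physical root (0 < X < 1) gives X = 0.817.

X = 0.817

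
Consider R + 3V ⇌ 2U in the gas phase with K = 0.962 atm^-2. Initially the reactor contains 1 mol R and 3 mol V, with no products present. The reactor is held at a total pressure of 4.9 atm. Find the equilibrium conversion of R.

X = 0.628

Take 1 mol R as basis and let X be its fractional conversion, so ξ = X.
Species balance: n_R = 1 − X; n_V = 3 − 3X; n_U = 2X.
n_T = Σnᵢ = 4 − 2X.
Mole fractions y_i = n_i/n_T; K = p_U^2 / (p_R p_V^3) with p_i = y_i·P.
Setting this equal to 0.962 atm^-2 and taking the physical root (0 < X < 1) gives X = 0.628.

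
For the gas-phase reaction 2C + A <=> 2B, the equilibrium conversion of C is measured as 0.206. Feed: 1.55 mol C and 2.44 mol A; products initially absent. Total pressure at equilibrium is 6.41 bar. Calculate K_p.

Let X = conversion of C (basis 1.55 mol C); extent of reaction ξ = 0.775X.
At extent ξ: n_C = 1.55 − 1.55X; n_A = 2.44 − 0.775X; n_B = 1.55X.
Total moles n_T = 3.99 − 0.775X.
At X = 0.206: n_C = 1.23, n_A = 2.28, n_B = 0.319, n_T = 3.83.
p_i = (n_i/n_T)·P. K_p = p_B^2 / (p_C^2 p_A) = 0.0176 bar^-1.

K_p = 0.0176 bar^-1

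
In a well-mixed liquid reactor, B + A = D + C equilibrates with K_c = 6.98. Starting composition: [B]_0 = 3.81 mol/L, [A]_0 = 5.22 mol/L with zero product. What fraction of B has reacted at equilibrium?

Let X = conversion of B; extent ξ = 3.81·X mol/L.
Concentrations: [B] = 3.81 − 3.81X; [A] = 5.22 − 3.81X; [D] = 3.81X; [C] = 3.81X.
K_c = [D] [C] / ([B] [A]).
Setting equal to 6.98 and solving for X on (0,1) gives X = 0.823.

X = 0.823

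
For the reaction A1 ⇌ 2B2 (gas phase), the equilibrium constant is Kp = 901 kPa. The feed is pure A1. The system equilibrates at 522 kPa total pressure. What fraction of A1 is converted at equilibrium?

Let X = conversion of A1 (basis 1 mol A1); extent of reaction ξ = X.
At extent ξ: n_A1 = 1 − X; n_B2 = 2X.
Summing: n_T = 1 + X.
Mole fractions y_i = n_i/n_T; Kp = p_B2^2 / (p_A1) with p_i = y_i·P.
Equating to 901 kPa and solving on 0 < X < 1: X = 0.549.

X = 0.549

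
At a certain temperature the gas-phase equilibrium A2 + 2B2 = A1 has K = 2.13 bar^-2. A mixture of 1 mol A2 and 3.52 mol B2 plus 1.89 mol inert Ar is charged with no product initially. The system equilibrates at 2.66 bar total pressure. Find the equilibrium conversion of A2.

Let X = conversion of A2 (basis 1 mol A2); extent of reaction ξ = X.
Mole table: n_A2 = 1 − X; n_B2 = 3.52 − 2X; n_A1 = X; n_I = 1.89 (inert).
Total moles n_T = 6.41 − 2X.
Mole fractions y_i = n_i/n_T; K = p_A1 / (p_A2 p_B2^2) with p_i = y_i·P.
Setting this equal to 2.13 bar^-2 and taking the physical root (0 < X < 1) gives X = 0.724.

X = 0.724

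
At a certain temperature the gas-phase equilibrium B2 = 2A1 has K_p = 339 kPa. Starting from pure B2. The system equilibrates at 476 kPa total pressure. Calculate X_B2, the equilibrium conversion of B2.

Take 1 mol B2 as basis and let X be its fractional conversion, so ξ = X.
Species balance: n_B2 = 1 − X; n_A1 = 2X.
n_T = Σnᵢ = 1 + X.
Mole fractions y_i = n_i/n_T; K_p = p_A1^2 / (p_B2) with p_i = y_i·P.
This yields a degree-2 equation in X; solving on (0,1), X = 0.389.

X = 0.389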